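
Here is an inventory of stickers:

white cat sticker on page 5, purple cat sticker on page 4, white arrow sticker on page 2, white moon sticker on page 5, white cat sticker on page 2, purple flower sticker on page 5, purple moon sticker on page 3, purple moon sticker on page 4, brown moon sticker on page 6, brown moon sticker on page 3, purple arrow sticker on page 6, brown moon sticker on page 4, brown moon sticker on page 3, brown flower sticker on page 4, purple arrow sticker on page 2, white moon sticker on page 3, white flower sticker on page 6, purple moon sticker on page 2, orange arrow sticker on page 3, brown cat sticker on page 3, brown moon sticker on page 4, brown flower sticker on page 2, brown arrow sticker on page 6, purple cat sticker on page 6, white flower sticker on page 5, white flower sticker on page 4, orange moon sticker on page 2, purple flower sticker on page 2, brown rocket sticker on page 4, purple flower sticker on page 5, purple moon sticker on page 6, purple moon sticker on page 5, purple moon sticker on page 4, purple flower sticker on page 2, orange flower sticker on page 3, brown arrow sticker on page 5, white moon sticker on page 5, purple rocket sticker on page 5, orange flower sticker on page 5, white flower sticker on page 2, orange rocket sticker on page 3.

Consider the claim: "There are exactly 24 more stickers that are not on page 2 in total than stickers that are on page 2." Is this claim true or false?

There are 32 stickers that are not on page 2.
There are 9 stickers on page 2.
The claim requires 32 − 9 (= 23) to equal 24, which does not hold.

False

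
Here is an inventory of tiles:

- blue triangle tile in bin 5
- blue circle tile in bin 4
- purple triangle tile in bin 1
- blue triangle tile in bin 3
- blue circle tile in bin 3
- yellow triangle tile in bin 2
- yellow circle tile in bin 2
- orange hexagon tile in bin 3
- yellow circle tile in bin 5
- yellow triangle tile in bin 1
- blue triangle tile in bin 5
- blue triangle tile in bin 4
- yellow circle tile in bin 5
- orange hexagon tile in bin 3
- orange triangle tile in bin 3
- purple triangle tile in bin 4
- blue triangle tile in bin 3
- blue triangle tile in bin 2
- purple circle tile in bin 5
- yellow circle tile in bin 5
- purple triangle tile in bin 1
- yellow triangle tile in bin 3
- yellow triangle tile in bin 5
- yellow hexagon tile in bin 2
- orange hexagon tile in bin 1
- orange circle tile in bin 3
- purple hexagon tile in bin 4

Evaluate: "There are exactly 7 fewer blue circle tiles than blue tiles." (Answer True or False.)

False

blue circle tiles: 2.
blue tiles: 8.
The claim requires 8 − 2 (= 6) to equal 7, which does not hold.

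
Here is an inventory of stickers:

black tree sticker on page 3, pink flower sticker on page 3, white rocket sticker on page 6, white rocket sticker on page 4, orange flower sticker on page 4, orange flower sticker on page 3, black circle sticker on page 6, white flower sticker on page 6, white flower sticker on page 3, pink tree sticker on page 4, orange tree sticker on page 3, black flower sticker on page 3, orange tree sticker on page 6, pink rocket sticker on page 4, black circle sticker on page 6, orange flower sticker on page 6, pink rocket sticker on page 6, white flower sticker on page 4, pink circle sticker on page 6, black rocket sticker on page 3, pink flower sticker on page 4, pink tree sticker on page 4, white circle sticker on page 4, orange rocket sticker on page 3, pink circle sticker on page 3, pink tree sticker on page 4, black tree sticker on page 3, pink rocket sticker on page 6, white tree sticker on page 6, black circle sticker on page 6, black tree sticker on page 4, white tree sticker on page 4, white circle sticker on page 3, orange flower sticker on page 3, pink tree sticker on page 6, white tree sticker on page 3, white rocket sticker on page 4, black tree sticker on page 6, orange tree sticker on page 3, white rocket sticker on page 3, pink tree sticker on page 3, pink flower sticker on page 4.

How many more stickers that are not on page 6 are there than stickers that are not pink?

0

stickers that are not on page 6: 29.
stickers that are not pink: 29.
29 − 29 = 0.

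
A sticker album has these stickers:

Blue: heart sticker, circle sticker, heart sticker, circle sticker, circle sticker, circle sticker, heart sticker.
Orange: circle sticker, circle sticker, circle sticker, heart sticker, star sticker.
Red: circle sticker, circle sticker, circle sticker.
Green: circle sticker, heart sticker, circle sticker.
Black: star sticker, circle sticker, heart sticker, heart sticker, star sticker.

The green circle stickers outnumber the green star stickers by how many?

green circle stickers: 2.
green star stickers: 0.
2 − 0 = 2.

2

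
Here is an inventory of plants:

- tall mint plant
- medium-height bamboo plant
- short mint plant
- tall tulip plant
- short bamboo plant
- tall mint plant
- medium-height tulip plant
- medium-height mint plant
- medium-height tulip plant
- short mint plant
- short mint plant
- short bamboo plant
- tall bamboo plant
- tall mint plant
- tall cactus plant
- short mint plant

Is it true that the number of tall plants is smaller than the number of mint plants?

True

|tall plants| = 6.
|mint plants| = 8.
The claim requires 6 < 8, which holds.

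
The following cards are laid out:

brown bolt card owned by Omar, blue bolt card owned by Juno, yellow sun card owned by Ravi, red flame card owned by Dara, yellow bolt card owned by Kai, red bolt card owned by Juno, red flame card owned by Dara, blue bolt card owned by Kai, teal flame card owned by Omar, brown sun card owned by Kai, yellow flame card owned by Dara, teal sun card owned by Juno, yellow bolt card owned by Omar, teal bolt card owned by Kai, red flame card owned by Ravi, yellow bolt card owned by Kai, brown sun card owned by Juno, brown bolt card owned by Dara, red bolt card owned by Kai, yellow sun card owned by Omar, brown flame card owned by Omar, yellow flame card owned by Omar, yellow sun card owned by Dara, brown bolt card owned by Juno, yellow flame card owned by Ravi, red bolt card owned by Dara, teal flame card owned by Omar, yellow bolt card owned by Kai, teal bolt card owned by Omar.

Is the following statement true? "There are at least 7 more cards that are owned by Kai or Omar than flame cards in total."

cards owned by Kai or Omar: 15.
flame cards: 9.
The claim requires 15 − 9 = 6 ≥ 7, which does not hold.

False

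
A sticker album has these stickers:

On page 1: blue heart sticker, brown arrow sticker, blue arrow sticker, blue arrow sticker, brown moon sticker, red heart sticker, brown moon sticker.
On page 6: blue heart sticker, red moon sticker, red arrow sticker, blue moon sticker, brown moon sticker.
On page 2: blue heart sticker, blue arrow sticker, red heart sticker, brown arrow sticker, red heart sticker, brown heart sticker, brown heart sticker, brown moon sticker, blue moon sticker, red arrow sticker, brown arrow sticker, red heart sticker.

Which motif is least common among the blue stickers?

Counts by motif (restricted to blue stickers): arrow 3, heart 3, moon 2.
The minimum is 2, held uniquely by moon.

moon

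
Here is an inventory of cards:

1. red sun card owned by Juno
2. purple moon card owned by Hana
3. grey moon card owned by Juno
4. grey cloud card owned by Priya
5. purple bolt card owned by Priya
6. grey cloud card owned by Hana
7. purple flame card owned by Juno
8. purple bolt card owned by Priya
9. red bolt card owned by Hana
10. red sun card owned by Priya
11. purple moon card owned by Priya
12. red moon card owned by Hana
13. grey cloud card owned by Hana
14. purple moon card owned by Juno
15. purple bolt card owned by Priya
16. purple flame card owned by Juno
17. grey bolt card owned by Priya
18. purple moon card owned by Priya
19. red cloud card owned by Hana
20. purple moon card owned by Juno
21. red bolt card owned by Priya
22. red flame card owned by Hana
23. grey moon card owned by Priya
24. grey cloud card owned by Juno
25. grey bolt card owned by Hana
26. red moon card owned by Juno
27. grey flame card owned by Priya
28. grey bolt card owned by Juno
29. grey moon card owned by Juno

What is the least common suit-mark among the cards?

Counts by suit-mark: moon 10, bolt 8, cloud 5, flame 4, sun 2.
The minimum is 2, held uniquely by sun.

sun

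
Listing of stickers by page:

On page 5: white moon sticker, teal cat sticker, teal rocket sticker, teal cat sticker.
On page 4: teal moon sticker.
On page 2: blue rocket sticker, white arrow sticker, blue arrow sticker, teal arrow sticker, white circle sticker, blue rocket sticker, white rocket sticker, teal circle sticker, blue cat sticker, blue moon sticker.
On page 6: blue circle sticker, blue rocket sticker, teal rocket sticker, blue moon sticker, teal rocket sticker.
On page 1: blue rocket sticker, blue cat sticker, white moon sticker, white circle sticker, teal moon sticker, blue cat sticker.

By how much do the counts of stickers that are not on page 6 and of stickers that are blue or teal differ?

stickers that are not on page 6: 21. stickers that are blue or teal: 20.
|21 − 20| = 21 − 20 = 1.

1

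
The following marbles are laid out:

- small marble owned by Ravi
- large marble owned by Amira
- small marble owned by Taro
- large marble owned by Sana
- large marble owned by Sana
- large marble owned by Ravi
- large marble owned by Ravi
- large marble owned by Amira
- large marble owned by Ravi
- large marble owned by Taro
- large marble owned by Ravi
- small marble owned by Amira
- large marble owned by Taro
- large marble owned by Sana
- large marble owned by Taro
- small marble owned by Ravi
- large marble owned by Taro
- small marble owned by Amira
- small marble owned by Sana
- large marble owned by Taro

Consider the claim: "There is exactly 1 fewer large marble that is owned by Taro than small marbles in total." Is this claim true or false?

True

large marbles owned by Taro: 5.
small marbles: 6.
The claim requires 6 − 5 (= 1) to equal 1, which holds.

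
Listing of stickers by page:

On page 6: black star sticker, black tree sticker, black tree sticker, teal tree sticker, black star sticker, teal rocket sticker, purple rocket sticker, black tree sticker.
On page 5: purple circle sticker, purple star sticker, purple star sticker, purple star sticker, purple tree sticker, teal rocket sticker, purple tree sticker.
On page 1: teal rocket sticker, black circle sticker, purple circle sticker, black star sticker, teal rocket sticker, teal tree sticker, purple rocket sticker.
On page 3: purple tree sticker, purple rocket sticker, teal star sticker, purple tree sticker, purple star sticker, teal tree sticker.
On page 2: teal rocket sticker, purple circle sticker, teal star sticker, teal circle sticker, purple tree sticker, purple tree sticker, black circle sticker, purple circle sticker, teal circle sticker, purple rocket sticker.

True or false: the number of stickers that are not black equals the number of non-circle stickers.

True

stickers that are not black: 30.
non-circle stickers: 30.
The claim requires 30 = 30, which holds.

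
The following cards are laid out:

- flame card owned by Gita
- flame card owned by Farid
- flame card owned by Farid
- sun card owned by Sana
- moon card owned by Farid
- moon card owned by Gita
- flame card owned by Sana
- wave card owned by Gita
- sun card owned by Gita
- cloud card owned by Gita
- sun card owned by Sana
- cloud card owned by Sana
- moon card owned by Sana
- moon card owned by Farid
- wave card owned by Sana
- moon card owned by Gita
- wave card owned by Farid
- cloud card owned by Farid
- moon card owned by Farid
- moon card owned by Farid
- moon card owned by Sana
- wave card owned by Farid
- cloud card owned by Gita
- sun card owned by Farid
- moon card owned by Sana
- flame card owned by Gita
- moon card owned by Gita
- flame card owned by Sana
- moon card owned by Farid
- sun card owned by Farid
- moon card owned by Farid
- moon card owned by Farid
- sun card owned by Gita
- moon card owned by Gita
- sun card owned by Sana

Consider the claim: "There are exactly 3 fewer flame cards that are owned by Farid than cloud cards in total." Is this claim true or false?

flame cards owned by Farid: 2.
cloud cards: 4.
The claim requires 4 − 2 (= 2) to equal 3, which does not hold.

False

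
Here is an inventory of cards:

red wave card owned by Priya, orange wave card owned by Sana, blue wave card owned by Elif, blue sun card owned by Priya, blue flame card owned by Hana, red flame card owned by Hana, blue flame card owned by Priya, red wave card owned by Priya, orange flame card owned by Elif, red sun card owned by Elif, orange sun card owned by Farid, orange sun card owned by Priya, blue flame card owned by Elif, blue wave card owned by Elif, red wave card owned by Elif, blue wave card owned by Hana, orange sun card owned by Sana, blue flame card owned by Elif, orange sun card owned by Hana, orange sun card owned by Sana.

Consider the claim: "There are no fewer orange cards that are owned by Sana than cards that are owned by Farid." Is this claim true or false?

|orange cards owned by Sana| = 3.
|cards owned by Farid| = 1.
The claim requires 3 ≥ 1, which holds.

True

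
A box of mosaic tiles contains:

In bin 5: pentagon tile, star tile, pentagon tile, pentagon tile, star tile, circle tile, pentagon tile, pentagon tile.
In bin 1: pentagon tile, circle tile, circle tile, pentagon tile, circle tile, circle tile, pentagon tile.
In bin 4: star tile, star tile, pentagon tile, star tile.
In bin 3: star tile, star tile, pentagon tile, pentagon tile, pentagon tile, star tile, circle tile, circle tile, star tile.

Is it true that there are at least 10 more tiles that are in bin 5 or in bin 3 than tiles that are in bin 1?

|tiles in bin 5 or in bin 3| = 17.
|tiles in bin 1| = 7.
The claim requires 17 − 7 = 10 ≥ 10, which holds.

True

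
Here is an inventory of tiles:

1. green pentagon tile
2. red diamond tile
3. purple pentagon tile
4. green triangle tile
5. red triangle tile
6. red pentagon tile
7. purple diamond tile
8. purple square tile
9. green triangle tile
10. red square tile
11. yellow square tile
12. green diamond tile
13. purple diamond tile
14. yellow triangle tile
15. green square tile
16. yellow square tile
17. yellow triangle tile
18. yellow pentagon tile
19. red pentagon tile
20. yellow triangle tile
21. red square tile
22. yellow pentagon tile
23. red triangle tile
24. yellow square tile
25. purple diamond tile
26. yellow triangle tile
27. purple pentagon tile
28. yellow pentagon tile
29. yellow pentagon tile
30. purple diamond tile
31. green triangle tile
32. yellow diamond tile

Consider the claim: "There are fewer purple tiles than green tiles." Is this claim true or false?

False

|purple tiles| = 7.
|green tiles| = 6.
The claim requires 7 < 6, which does not hold.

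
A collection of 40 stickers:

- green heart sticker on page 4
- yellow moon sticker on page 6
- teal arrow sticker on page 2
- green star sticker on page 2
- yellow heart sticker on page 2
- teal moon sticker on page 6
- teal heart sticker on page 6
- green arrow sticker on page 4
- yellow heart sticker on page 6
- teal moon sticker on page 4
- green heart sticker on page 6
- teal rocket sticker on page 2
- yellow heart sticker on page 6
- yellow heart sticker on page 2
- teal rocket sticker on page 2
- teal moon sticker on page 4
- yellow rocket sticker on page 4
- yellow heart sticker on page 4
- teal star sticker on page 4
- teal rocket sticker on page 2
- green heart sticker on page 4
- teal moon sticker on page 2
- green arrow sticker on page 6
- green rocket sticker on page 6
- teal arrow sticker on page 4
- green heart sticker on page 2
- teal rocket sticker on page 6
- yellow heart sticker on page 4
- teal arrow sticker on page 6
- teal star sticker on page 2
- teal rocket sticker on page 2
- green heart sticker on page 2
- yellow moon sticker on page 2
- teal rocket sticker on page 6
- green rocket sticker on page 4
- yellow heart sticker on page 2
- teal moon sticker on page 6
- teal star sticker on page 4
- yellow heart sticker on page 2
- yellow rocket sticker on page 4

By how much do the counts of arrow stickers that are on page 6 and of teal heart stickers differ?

arrow stickers on page 6: 2. teal heart stickers: 1.
|2 − 1| = 2 − 1 = 1.

1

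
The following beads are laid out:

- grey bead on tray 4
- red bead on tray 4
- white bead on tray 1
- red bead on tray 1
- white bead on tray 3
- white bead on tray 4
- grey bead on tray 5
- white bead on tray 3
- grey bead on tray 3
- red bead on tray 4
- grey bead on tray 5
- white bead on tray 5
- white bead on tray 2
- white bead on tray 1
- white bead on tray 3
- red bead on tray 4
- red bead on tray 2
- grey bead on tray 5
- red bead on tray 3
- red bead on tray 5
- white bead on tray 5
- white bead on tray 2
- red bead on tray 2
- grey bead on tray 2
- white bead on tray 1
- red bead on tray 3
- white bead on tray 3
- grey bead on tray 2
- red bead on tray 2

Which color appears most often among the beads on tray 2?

red

Counts by color (restricted to beads on tray 2): red 3, grey 2, white 2.
The maximum is 3, held uniquely by red.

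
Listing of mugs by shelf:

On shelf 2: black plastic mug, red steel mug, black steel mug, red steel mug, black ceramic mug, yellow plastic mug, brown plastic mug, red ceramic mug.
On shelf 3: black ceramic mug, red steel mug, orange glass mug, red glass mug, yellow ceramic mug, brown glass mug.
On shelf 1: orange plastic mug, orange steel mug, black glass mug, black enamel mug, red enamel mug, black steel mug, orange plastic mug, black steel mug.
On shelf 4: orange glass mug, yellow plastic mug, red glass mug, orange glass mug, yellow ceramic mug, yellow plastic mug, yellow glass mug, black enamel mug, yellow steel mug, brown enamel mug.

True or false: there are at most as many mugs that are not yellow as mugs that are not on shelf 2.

False

mugs that are not yellow: 25.
mugs that are not on shelf 2: 24.
The claim requires 25 ≤ 24, which does not hold.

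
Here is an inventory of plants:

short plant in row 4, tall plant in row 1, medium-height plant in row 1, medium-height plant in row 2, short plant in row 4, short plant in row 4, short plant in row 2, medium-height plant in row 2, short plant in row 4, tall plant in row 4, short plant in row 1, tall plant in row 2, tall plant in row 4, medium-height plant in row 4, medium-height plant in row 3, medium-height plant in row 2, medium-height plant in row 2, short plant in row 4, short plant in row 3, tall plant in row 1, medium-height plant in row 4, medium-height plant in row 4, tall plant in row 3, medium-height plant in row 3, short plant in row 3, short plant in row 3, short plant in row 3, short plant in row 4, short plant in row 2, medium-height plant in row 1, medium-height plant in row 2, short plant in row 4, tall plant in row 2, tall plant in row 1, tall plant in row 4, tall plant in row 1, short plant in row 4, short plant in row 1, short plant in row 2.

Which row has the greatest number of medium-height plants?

Counts by row (restricted to medium-height plants): row 2→5, row 4→3, row 1→2, row 3→2.
The maximum is 5, held uniquely by row 2.

row 2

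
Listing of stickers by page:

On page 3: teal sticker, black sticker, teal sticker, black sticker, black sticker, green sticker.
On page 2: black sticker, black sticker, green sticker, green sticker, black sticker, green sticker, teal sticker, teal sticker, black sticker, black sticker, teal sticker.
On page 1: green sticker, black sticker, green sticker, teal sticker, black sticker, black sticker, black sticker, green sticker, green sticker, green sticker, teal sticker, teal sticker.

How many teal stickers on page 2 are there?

3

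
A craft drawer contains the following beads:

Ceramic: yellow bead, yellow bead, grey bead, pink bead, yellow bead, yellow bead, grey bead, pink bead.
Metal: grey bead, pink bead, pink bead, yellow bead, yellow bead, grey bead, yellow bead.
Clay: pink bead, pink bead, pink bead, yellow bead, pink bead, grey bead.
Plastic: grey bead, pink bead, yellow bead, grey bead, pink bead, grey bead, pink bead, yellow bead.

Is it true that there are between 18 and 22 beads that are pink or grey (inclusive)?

beads that are pink or grey: 19.
The claim requires 18 ≤ 19 ≤ 22, which holds.

True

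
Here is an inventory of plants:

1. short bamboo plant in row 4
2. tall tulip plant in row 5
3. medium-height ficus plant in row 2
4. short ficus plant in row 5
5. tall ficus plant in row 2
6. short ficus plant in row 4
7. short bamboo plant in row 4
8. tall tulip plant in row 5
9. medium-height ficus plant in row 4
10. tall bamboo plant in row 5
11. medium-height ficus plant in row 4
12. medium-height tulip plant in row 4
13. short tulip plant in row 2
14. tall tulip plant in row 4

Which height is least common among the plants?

medium-height

Counts by height: tall 5, short 5, medium-height 4.
The minimum is 4, held uniquely by medium-height.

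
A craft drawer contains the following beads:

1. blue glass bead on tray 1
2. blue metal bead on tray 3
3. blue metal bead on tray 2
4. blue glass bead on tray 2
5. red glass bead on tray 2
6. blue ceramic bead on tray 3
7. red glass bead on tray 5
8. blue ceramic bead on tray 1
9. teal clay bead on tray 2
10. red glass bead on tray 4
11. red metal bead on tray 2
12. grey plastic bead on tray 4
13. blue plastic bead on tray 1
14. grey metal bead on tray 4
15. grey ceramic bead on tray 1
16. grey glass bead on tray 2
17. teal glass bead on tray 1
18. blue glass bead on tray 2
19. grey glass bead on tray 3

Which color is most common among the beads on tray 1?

blue

Counts by color (restricted to beads on tray 1): blue 3, grey 1, teal 1.
The maximum is 3, held uniquely by blue.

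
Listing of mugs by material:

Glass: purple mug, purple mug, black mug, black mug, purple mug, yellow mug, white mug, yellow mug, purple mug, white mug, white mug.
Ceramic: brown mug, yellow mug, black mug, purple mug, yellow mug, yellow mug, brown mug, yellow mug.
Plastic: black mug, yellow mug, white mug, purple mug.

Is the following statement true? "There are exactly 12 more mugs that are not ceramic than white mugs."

False

mugs that are not ceramic: 15.
white mugs: 4.
The claim requires 15 − 4 (= 11) to equal 12, which does not hold.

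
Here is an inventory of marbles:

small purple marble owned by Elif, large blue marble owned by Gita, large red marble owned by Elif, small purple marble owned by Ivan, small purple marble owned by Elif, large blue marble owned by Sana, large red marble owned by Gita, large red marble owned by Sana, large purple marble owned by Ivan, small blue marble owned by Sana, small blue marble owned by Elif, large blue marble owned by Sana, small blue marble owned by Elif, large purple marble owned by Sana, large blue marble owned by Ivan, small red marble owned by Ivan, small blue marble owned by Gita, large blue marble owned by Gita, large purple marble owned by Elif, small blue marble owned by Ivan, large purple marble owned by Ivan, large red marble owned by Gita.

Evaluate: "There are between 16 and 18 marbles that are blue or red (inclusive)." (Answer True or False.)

False

There are 15 marbles that are blue or red.
The claim requires 16 ≤ 15 ≤ 18, which does not hold.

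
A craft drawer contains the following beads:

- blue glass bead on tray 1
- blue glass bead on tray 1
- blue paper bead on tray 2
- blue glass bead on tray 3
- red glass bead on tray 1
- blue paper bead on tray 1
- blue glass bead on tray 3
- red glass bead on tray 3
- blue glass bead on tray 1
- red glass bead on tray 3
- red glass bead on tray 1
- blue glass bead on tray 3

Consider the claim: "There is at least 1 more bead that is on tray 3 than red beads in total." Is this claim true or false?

There are 5 beads on tray 3.
There are 4 red beads.
The claim requires 5 − 4 = 1 ≥ 1, which holds.

True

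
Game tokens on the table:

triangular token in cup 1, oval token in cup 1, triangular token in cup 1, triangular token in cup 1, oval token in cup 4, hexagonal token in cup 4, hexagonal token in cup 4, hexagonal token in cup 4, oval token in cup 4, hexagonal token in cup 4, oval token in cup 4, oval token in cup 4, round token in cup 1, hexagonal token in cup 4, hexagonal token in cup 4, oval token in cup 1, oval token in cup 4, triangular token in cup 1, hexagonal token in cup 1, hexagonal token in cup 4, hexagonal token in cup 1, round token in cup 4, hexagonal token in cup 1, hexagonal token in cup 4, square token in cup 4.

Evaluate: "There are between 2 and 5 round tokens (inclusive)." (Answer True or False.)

True

round tokens: 2.
The claim requires 2 ≤ 2 ≤ 5, which holds.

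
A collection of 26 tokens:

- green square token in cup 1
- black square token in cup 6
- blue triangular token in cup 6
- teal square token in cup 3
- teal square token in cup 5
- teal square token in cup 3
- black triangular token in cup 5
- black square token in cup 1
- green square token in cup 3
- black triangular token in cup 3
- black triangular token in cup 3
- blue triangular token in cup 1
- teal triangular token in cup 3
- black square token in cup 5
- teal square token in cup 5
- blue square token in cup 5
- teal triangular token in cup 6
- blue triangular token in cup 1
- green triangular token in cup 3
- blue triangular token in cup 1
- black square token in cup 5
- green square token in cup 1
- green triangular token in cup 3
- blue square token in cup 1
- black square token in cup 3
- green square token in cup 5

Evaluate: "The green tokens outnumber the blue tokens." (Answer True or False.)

False

|green tokens| = 6.
|blue tokens| = 6.
The claim requires 6 > 6, which does not hold.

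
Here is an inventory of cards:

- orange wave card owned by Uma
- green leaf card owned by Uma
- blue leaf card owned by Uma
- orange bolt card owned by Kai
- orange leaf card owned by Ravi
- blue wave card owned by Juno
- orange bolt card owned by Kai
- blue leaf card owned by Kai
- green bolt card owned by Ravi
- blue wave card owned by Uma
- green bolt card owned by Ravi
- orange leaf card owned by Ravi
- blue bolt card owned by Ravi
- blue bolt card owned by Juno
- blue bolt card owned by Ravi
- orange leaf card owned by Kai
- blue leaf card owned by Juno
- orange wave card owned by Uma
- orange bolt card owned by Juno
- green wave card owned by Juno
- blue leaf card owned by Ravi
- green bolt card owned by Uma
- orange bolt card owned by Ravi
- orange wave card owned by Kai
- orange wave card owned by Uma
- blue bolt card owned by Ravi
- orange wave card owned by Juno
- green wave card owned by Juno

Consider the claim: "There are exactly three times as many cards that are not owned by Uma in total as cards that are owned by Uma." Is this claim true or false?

Count of cards that are not owned by Uma: 21.
Count of cards owned by Uma: 7.
The claim requires 21 = 3 × 7 = 21, which holds.

True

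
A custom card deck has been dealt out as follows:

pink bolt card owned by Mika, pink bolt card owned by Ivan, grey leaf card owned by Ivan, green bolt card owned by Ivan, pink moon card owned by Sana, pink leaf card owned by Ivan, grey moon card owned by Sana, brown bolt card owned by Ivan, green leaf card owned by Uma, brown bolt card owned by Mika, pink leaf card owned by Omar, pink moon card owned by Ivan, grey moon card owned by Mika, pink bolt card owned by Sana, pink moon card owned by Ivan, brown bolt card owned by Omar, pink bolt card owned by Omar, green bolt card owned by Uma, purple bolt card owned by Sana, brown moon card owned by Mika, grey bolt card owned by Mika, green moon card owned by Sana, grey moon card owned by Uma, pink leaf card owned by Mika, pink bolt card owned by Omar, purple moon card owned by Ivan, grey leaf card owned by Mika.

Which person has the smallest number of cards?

Counts by player: Ivan→8, Mika→7, Sana→5, Omar→4, Uma→3.
The minimum is 3, held uniquely by Uma.

Uma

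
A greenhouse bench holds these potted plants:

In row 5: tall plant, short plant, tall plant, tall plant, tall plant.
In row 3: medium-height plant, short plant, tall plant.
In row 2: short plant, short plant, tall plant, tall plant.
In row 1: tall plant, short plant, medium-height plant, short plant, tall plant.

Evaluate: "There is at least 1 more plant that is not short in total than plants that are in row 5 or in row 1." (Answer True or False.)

True

plants that are not short: 11.
plants in row 5 or in row 1: 10.
The claim requires 11 − 10 = 1 ≥ 1, which holds.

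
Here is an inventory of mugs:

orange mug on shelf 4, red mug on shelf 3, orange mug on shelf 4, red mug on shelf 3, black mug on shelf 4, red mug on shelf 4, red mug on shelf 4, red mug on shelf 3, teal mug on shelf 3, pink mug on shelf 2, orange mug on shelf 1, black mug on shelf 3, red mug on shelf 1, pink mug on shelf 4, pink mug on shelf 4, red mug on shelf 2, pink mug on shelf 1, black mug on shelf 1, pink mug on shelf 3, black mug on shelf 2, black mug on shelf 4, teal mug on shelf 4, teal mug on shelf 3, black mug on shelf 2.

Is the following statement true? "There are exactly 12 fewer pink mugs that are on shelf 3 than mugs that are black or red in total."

True

|pink mugs on shelf 3| = 1.
|mugs that are black or red| = 13.
The claim requires 13 − 1 (= 12) to equal 12, which holds.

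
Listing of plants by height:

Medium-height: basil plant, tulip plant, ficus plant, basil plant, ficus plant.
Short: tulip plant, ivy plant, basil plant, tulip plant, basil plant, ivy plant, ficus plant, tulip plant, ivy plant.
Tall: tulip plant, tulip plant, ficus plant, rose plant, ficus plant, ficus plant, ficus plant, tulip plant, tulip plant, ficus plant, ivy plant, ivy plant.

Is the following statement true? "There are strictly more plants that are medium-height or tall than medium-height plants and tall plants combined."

False

|plants that are medium-height or tall| = 17.
medium-height plants: 5; tall plants: 12; combined: 5 + 12 = 17.
The claim requires 17 > 17, which does not hold.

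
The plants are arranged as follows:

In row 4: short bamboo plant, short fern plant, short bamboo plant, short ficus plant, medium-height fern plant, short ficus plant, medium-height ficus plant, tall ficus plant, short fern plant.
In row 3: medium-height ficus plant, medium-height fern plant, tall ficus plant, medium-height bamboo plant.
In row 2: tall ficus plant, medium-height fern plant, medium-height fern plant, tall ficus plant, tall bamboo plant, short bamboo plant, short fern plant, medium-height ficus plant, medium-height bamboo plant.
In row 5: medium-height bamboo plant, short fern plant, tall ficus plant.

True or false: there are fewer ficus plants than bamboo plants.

False

There are 10 ficus plants.
There are 7 bamboo plants.
The claim requires 10 < 7, which does not hold.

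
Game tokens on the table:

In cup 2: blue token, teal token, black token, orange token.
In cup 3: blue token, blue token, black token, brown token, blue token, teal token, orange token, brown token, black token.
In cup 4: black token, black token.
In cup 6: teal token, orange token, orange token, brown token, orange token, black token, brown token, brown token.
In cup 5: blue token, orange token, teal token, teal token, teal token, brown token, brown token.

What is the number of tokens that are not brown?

Total tokens: 30; with the excluded value: 7; remaining 30 − 7 = 23.

23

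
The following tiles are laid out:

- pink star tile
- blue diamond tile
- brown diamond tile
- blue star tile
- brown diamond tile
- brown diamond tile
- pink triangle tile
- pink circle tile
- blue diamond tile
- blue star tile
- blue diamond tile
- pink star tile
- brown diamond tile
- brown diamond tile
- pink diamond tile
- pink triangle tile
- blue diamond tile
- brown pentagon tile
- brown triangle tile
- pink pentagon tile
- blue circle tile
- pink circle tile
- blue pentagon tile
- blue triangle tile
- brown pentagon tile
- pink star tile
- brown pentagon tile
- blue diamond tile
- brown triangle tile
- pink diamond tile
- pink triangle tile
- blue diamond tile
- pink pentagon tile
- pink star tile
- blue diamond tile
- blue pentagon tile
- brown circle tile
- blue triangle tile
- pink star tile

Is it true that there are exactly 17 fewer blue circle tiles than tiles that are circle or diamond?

True

There is 1 blue circle tile.
There are 18 tiles that are circle or diamond.
The claim requires 18 − 1 (= 17) to equal 17, which holds.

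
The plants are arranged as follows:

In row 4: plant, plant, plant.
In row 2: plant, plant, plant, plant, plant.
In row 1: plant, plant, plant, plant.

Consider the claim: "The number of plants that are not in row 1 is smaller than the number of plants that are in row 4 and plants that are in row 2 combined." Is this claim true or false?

False

There are 8 plants that are not in row 1.
plants in row 4: 3; plants in row 2: 5; combined: 3 + 5 = 8.
The claim requires 8 < 8, which does not hold.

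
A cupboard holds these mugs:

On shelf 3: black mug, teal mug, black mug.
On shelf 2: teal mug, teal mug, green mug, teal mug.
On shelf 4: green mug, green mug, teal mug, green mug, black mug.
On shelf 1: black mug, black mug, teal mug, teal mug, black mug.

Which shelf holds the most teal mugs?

shelf 2

Counts by shelf (restricted to teal mugs): shelf 2→3, shelf 1→2, shelf 4→1, shelf 3→1.
The maximum is 3, held uniquely by shelf 2.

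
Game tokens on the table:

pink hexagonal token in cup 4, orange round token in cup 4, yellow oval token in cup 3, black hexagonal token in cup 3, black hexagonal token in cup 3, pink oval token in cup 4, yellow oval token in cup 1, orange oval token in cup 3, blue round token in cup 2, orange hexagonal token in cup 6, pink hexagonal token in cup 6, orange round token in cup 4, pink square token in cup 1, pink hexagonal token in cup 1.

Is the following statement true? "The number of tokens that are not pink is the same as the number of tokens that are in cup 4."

There are 9 tokens that are not pink.
There are 4 tokens in cup 4.
The claim requires 9 = 4, which does not hold.

False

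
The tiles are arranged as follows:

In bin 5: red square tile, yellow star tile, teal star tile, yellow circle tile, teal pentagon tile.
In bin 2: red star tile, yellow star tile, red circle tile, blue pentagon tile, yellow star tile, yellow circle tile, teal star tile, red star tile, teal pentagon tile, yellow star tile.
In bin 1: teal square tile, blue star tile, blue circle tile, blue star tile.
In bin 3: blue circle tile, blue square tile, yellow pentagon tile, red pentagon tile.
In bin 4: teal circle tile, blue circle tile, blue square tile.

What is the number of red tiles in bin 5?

1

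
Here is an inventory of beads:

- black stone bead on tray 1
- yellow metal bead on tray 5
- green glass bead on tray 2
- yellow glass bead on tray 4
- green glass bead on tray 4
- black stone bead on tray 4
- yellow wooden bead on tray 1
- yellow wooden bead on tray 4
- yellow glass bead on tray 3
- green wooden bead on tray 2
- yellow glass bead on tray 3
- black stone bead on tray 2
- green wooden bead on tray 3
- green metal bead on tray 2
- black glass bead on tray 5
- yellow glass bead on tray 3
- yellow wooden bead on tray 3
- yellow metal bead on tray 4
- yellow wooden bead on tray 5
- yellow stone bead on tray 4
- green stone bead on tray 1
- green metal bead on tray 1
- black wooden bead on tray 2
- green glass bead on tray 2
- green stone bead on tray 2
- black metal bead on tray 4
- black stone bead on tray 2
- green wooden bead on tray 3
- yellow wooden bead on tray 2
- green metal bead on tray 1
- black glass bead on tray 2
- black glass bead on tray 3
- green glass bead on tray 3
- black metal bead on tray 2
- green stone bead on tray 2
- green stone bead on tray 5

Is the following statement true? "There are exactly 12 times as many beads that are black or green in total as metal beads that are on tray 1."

True

There are 24 beads that are black or green.
There are 2 metal beads on tray 1.
The claim requires 24 = 12 × 2 = 24, which holds.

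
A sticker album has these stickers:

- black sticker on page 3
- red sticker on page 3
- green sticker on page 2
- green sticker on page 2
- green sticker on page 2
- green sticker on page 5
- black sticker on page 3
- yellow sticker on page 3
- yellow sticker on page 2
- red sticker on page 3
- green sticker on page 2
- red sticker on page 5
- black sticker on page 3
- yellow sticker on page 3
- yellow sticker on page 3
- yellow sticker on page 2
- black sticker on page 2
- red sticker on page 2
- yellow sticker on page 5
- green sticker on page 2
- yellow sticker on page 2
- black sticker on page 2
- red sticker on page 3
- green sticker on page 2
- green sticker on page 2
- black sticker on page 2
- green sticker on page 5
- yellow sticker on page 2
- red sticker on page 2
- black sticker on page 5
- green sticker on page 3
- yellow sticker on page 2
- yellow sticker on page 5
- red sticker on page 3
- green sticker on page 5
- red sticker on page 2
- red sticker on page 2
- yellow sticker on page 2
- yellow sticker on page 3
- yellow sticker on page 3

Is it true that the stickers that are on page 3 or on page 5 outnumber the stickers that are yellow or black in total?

There are 20 stickers on page 3 or on page 5.
There are 20 stickers that are yellow or black.
The claim requires 20 > 20, which does not hold.

False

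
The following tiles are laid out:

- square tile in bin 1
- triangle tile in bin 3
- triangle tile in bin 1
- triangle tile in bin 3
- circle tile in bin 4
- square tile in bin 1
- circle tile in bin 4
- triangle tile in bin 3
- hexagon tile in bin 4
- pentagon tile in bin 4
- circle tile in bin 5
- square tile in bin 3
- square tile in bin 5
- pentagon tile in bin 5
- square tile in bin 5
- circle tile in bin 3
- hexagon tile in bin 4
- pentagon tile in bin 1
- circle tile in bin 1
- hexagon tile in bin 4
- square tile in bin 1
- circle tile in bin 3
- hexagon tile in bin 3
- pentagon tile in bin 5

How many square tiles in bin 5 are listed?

2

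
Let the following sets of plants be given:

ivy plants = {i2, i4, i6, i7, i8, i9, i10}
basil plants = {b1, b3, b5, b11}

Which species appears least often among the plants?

Counts by species: ivy 7, basil 4.
The minimum is 4, held uniquely by basil.

basil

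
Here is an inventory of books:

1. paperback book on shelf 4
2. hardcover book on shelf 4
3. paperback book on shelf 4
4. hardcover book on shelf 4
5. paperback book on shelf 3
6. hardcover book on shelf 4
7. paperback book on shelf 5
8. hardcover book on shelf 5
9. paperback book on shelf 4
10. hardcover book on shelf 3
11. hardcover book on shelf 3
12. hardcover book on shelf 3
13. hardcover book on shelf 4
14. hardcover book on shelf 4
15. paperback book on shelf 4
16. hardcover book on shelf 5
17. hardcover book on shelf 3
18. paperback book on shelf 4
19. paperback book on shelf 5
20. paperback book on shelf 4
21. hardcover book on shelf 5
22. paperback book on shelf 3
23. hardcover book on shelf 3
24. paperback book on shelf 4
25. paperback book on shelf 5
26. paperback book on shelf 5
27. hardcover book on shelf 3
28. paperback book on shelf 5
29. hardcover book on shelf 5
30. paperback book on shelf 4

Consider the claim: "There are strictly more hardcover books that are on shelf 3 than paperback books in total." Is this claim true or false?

There are 6 hardcover books on shelf 3.
There are 15 paperback books.
The claim requires 6 > 15, which does not hold.

False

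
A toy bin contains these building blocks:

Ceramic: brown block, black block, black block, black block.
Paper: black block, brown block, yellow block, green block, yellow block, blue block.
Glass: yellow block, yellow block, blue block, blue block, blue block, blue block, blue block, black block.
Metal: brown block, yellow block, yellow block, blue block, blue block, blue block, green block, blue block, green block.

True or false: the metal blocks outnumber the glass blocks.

metal blocks: 9.
glass blocks: 8.
The claim requires 9 > 8, which holds.

True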